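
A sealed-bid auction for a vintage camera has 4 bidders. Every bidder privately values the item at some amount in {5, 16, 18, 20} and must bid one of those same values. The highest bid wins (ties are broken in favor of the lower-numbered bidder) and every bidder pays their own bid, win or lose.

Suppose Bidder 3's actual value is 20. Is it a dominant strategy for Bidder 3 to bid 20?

No

Consider the case where Bidder 1 bids 5, Bidder 2 bids 5 and Bidder 4 bids 5.
Truthful bid 20: wins, pays 20, utility 20 - 20 = 0.
Bid 16 instead: wins, pays 16, utility 20 - 16 = 4.
Since 4 > 0, bidding 16 is strictly better here, so truthful bidding is not dominant.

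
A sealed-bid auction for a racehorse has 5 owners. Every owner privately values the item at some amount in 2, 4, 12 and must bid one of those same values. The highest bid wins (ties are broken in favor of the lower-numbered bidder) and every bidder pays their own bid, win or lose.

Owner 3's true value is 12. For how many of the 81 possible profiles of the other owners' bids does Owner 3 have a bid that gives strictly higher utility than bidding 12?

49

Others bid (2, 2, 2, 2): truth gives 0; bid 4 gives 8 > 0. Violating.
Others bid (2, 2, 2, 4): truth gives 0; bid 4 gives 8 > 0. Violating.
Others bid (2, 2, 4, 2): truth gives 0; bid 4 gives 8 > 0. Violating.
Others bid (2, 2, 4, 4): truth gives 0; bid 4 gives 8 > 0. Violating.
Others bid (2, 2, 2, 12): truth gives 0; no alternative beats it.
Others bid (2, 2, 4, 12): truth gives 0; no alternative beats it.
(Checking all 81 profiles: 49 have a profitable deviation, 32 do not.)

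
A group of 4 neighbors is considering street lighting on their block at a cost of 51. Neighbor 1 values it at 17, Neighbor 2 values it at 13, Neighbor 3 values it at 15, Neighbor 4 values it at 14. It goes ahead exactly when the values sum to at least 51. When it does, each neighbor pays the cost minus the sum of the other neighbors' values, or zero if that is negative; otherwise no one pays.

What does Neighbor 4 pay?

6

Total value 59 ≥ cost 51, so the project is built.
The other neighbors' values sum to 45.
Cost minus that sum is 51 - 45 = 6.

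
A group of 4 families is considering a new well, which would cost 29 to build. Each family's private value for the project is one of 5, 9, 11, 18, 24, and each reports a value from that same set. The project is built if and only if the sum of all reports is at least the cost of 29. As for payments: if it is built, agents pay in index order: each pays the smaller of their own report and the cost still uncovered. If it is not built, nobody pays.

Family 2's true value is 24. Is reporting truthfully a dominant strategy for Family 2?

No

Consider the case where Family 1 reports 5, Family 3 reports 5 and Family 4 reports 5.
Truthful report 24: project built, pays 24, utility 24 - 24 = 0.
Report 18 instead: project built, pays 18, utility 24 - 18 = 6.
Since 6 > 0, reporting 18 is strictly better here, so truthful reporting is not dominant.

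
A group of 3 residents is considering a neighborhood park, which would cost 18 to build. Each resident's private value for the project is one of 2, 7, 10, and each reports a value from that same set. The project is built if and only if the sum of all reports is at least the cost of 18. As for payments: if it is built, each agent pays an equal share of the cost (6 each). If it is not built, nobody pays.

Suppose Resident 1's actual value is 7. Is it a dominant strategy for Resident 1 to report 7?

Consider the case where Resident 2 reports 2 and Resident 3 reports 7.
Truthful report 7: project not built, utility 0.
Report 10 instead: project built, pays 6, utility 7 - 6 = 1.
Since 1 > 0, reporting 10 is strictly better here, so truthful reporting is not dominant.

No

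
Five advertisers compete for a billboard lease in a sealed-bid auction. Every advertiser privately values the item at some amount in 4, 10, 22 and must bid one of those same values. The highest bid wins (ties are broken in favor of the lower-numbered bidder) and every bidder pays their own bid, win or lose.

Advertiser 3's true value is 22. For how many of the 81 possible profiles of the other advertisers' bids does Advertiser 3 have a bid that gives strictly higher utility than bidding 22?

49

Others bid (4, 4, 4, 4): truth gives 0; bid 10 gives 12 > 0. Violating.
Others bid (4, 4, 4, 10): truth gives 0; bid 10 gives 12 > 0. Violating.
Others bid (4, 4, 10, 4): truth gives 0; bid 10 gives 12 > 0. Violating.
Others bid (4, 4, 10, 10): truth gives 0; bid 10 gives 12 > 0. Violating.
Others bid (4, 4, 4, 22): truth gives 0; no alternative beats it.
Others bid (4, 4, 10, 22): truth gives 0; no alternative beats it.
(Checking all 81 profiles: 49 have a profitable deviation, 32 do not.)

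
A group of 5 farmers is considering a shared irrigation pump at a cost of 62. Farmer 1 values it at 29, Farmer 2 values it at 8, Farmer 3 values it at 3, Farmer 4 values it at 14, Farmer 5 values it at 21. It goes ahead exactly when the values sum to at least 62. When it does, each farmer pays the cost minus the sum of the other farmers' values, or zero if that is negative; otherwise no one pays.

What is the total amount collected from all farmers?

25

Total value 75 ≥ cost 62, so it is built.
Farmer 1: others sum to 46; max(0, 62 - 46) = 16.
Farmer 2: others sum to 67; max(0, 62 - 67) = 0.
Farmer 3: others sum to 72; max(0, 62 - 72) = 0.
Farmer 4: others sum to 61; max(0, 62 - 61) = 1.
Farmer 5: others sum to 54; max(0, 62 - 54) = 8.
Total collected = 16 + 0 + 0 + 1 + 8 = 25.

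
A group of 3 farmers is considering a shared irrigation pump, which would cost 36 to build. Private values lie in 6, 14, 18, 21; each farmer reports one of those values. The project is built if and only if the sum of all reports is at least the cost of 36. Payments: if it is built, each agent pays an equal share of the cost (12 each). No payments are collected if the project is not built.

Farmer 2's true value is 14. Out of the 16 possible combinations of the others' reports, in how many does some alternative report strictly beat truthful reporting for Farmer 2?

2

Others report (6, 14): truth gives 0; report 18 gives 2 > 0. Violating.
Others report (14, 6): truth gives 0; report 18 gives 2 > 0. Violating.
Others report (6, 6): truth gives 0; no alternative beats it.
Others report (6, 18): truth gives 2; no alternative beats it.
(Checking all 16 profiles: 2 have a profitable deviation, 14 do not.)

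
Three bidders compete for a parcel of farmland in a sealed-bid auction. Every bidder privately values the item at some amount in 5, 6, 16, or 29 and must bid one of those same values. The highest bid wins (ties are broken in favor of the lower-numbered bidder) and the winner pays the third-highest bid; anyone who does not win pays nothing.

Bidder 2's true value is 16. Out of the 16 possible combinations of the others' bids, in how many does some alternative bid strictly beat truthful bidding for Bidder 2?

4

Others bid (5, 29): truth gives 0; bid 29 gives 11 > 0. Violating.
Others bid (6, 29): truth gives 0; bid 29 gives 10 > 0. Violating.
Others bid (16, 5): truth gives 0; bid 29 gives 11 > 0. Violating.
Others bid (16, 6): truth gives 0; bid 29 gives 10 > 0. Violating.
Others bid (5, 5): truth gives 11; no alternative beats it.
Others bid (5, 6): truth gives 11; no alternative beats it.
(Checking all 16 profiles: 4 have a profitable deviation, 12 do not.)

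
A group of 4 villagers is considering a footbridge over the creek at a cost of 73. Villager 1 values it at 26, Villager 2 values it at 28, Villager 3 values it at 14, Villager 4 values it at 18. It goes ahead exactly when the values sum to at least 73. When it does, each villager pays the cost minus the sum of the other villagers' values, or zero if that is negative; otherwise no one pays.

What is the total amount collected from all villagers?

Total value 86 ≥ cost 73, so it is built.
Villager 1: others sum to 60; max(0, 73 - 60) = 13.
Villager 2: others sum to 58; max(0, 73 - 58) = 15.
Villager 3: others sum to 72; max(0, 73 - 72) = 1.
Villager 4: others sum to 68; max(0, 73 - 68) = 5.
Total collected = 13 + 15 + 1 + 5 = 34.

34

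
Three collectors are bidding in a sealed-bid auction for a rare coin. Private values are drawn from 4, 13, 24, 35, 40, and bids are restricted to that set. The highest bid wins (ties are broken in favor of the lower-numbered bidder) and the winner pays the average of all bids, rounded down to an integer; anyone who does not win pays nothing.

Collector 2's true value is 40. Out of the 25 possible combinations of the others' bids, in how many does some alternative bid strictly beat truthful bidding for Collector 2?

12

Others bid (4, 4): truth gives 24; bid 13 gives 33 > 24. Violating.
Others bid (4, 13): truth gives 21; bid 13 gives 30 > 21. Violating.
Others bid (4, 24): truth gives 18; bid 24 gives 23 > 18. Violating.
Others bid (4, 35): truth gives 14; bid 35 gives 16 > 14. Violating.
Others bid (4, 40): truth gives 12; no alternative beats it.
Others bid (13, 40): truth gives 9; no alternative beats it.
(Checking all 25 profiles: 12 have a profitable deviation, 13 do not.)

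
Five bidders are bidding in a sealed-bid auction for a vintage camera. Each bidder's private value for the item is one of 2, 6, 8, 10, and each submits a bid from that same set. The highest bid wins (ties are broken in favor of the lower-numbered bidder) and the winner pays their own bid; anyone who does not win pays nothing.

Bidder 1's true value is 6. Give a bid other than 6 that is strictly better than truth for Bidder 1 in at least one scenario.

2

Suppose Bidder 2 bids 2, Bidder 3 bids 2, Bidder 4 bids 2 and Bidder 5 bids 2.
Bid 6: wins, pays 6, utility 6 - 6 = 0.
Bid 2: wins, pays 2, utility 6 - 2 = 4.
So bidding 2 beats truth here (4 > 0).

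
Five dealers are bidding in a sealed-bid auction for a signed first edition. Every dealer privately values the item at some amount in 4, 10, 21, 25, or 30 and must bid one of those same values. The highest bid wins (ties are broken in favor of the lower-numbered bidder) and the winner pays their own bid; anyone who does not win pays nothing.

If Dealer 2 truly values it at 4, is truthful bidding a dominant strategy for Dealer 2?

Yes

Check each profile of the others' bids and compare truth against every alternative bid.
Others bid (4, 4, 4, 4): truth gives 0, best alternative gives -6.
Others bid (4, 4, 4, 10): truth gives 0, best alternative gives -6.
Others bid (4, 4, 10, 4): truth gives 0, best alternative gives -6.
Others bid (4, 4, 10, 10): truth gives 0, best alternative gives -6.
Others bid (4, 10, 4, 4): truth gives 0, best alternative gives -6.
Others bid (4, 10, 4, 10): truth gives 0, best alternative gives -6.
(Remaining 619 profiles checked similarly; truth is weakly best in each.)
In every case the truthful bid is at least as good as any alternative, so it is a dominant strategy.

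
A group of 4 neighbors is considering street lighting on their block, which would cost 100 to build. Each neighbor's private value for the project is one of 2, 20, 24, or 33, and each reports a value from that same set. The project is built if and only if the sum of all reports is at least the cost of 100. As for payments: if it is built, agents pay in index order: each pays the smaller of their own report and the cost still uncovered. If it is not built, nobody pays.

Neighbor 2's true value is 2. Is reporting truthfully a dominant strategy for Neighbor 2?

Check each profile of the others' reports and compare truth against every alternative report.
Others report (20, 33, 33): truth gives 0, best alternative gives -18.
Others report (24, 24, 33): truth gives 0, best alternative gives -18.
Others report (24, 33, 24): truth gives 0, best alternative gives -18.
Others report (24, 33, 33): truth gives 0, best alternative gives -18.
Others report (33, 20, 33): truth gives 0, best alternative gives -18.
Others report (33, 24, 24): truth gives 0, best alternative gives -18.
(Remaining 58 profiles checked similarly; truth is weakly best in each.)
In every case the truthful report is at least as good as any alternative, so it is a dominant strategy.

Yes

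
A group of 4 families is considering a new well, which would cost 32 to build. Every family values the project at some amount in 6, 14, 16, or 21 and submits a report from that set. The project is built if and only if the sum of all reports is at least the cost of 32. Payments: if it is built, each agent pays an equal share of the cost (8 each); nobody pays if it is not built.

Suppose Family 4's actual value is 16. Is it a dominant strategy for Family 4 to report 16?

Check each profile of the others' reports and compare truth against every alternative report.
Others report (6, 6, 6): truth gives 8, best alternative gives 8.
Others report (6, 6, 14): truth gives 8, best alternative gives 8.
Others report (6, 6, 16): truth gives 8, best alternative gives 8.
Others report (6, 6, 21): truth gives 8, best alternative gives 8.
Others report (6, 14, 6): truth gives 8, best alternative gives 8.
Others report (6, 14, 14): truth gives 8, best alternative gives 8.
(Remaining 58 profiles checked similarly; truth is weakly best in each.)
In every case the truthful report is at least as good as any alternative, so it is a dominant strategy.

Yes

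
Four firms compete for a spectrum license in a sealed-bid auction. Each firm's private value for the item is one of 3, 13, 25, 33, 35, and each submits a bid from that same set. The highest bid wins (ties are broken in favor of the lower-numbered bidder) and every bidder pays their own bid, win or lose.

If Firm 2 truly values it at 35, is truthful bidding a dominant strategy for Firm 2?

No

Consider the case where Firm 1 bids 3, Firm 3 bids 3 and Firm 4 bids 3.
Truthful bid 35: wins, pays 35, utility 35 - 35 = 0.
Bid 13 instead: wins, pays 13, utility 35 - 13 = 22.
Since 22 > 0, bidding 13 is strictly better here, so truthful bidding is not dominant.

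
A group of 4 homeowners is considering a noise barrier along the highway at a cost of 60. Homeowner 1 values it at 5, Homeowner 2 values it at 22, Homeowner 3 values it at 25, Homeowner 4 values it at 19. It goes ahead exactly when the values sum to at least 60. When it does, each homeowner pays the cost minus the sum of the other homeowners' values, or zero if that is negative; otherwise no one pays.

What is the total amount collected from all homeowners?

Total value 71 ≥ cost 60, so it is built.
Homeowner 1: others sum to 66; max(0, 60 - 66) = 0.
Homeowner 2: others sum to 49; max(0, 60 - 49) = 11.
Homeowner 3: others sum to 46; max(0, 60 - 46) = 14.
Homeowner 4: others sum to 52; max(0, 60 - 52) = 8.
Total collected = 0 + 11 + 14 + 8 = 33.

33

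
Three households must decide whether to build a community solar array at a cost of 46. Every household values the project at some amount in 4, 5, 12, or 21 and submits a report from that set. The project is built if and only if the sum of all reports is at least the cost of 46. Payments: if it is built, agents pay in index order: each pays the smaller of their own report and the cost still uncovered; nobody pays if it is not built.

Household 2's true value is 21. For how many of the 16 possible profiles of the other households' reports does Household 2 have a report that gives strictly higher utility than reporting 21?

Others report (21, 21): truth gives 0; report 4 gives 17 > 0. Violating.
Others report (4, 4): truth gives 0; no alternative beats it.
Others report (4, 5): truth gives 0; no alternative beats it.
(Checking all 16 profiles: 1 has a profitable deviation, 15 do not.)

1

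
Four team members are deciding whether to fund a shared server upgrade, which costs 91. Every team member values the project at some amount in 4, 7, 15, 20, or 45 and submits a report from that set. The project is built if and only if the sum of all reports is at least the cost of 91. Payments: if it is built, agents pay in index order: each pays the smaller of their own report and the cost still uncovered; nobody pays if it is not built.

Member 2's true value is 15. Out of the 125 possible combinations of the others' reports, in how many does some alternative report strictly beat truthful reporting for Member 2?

Others report (4, 45, 45): truth gives 0; report 4 gives 11 > 0. Violating.
Others report (7, 45, 45): truth gives 0; report 4 gives 11 > 0. Violating.
Others report (15, 45, 45): truth gives 0; report 4 gives 11 > 0. Violating.
Others report (20, 20, 45): truth gives 0; report 7 gives 8 > 0. Violating.
Others report (4, 4, 4): truth gives 0; no alternative beats it.
Others report (4, 4, 7): truth gives 0; no alternative beats it.
(Checking all 125 profiles: 16 have a profitable deviation, 109 do not.)

16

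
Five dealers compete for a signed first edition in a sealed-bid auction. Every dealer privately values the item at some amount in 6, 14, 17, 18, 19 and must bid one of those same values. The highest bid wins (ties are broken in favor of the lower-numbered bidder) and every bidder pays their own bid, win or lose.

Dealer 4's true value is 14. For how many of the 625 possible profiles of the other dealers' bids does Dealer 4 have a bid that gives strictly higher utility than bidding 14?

Others bid (6, 6, 6, 17): truth gives -14; bid 17 gives -3 > -14. Violating.
Others bid (6, 6, 6, 18): truth gives -14; bid 18 gives -4 > -14. Violating.
Others bid (6, 6, 6, 19): truth gives -14; bid 19 gives -5 > -14. Violating.
Others bid (6, 6, 14, 6): truth gives -14; bid 17 gives -3 > -14. Violating.
Others bid (6, 6, 6, 6): truth gives 0; no alternative beats it.
Others bid (6, 6, 6, 14): truth gives 0; no alternative beats it.
(Checking all 625 profiles: 623 have a profitable deviation, 2 do not.)

623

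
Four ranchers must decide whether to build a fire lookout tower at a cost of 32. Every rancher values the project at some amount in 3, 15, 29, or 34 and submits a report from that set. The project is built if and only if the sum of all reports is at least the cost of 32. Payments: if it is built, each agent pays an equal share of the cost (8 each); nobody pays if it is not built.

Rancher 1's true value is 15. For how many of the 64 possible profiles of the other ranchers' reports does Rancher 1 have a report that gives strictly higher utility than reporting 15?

Others report (3, 3, 3): truth gives 0; report 29 gives 7 > 0. Violating.
Others report (3, 3, 15): truth gives 7; no alternative beats it.
Others report (3, 3, 29): truth gives 7; no alternative beats it.
(Checking all 64 profiles: 1 has a profitable deviation, 63 do not.)

1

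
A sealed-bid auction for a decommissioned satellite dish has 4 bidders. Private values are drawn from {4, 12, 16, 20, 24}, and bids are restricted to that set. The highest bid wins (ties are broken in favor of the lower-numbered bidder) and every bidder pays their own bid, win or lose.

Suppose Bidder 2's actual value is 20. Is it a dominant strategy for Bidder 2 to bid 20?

Consider the case where Bidder 1 bids 4, Bidder 3 bids 4 and Bidder 4 bids 4.
Truthful bid 20: wins, pays 20, utility 20 - 20 = 0.
Bid 12 instead: wins, pays 12, utility 20 - 12 = 8.
Since 8 > 0, bidding 12 is strictly better here, so truthful bidding is not dominant.

No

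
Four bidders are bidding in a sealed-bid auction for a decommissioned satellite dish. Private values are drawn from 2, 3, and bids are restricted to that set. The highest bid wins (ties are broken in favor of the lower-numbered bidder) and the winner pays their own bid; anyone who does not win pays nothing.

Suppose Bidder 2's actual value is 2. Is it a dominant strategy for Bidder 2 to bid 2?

Check each profile of the others' bids and compare truth against every alternative bid.
Others bid (2, 2, 2): truth gives 0, best alternative gives -1.
Others bid (2, 2, 3): truth gives 0, best alternative gives -1.
Others bid (2, 3, 2): truth gives 0, best alternative gives -1.
Others bid (2, 3, 3): truth gives 0, best alternative gives -1.
Others bid (3, 2, 2): truth gives 0, best alternative gives 0.
Others bid (3, 2, 3): truth gives 0, best alternative gives 0.
(Remaining 2 profiles checked similarly; truth is weakly best in each.)
In every case the truthful bid is at least as good as any alternative, so it is a dominant strategy.

Yes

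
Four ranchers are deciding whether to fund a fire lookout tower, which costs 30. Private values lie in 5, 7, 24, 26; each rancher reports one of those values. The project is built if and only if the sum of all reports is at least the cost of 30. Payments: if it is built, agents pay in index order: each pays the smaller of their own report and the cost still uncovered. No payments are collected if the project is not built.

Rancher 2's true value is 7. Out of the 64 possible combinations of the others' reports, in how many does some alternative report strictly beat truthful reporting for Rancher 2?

Others report (5, 5, 24): truth gives 0; report 5 gives 2 > 0. Violating.
Others report (5, 5, 26): truth gives 0; report 5 gives 2 > 0. Violating.
Others report (5, 7, 24): truth gives 0; report 5 gives 2 > 0. Violating.
Others report (5, 7, 26): truth gives 0; report 5 gives 2 > 0. Violating.
Others report (5, 5, 5): truth gives 0; no alternative beats it.
Others report (5, 5, 7): truth gives 0; no alternative beats it.
(Checking all 64 profiles: 40 have a profitable deviation, 24 do not.)

40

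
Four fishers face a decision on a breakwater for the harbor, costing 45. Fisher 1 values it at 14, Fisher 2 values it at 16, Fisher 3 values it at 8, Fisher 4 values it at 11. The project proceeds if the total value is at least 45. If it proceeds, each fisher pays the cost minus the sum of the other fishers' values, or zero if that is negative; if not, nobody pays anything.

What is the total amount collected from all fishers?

33

Total value 49 ≥ cost 45, so it is built.
Fisher 1: others sum to 35; max(0, 45 - 35) = 10.
Fisher 2: others sum to 33; max(0, 45 - 33) = 12.
Fisher 3: others sum to 41; max(0, 45 - 41) = 4.
Fisher 4: others sum to 38; max(0, 45 - 38) = 7.
Total collected = 10 + 12 + 4 + 7 = 33.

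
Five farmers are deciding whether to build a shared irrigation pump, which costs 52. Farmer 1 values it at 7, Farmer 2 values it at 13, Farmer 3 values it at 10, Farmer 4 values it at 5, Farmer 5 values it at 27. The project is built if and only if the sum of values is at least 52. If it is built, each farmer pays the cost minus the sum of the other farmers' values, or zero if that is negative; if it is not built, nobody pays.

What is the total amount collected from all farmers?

20

Total value 62 ≥ cost 52, so it is built.
Farmer 1: others sum to 55; max(0, 52 - 55) = 0.
Farmer 2: others sum to 49; max(0, 52 - 49) = 3.
Farmer 3: others sum to 52; max(0, 52 - 52) = 0.
Farmer 4: others sum to 57; max(0, 52 - 57) = 0.
Farmer 5: others sum to 35; max(0, 52 - 35) = 17.
Total collected = 0 + 3 + 0 + 0 + 17 = 20.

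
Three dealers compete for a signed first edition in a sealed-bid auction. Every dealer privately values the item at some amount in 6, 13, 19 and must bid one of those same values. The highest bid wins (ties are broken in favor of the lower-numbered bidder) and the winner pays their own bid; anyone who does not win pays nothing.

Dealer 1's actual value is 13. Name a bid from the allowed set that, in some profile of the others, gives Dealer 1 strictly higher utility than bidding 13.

6

Suppose Dealer 2 bids 6 and Dealer 3 bids 6.
Bid 13: wins, pays 13, utility 13 - 13 = 0.
Bid 6: wins, pays 6, utility 13 - 6 = 7.
So bidding 6 beats truth here (7 > 0).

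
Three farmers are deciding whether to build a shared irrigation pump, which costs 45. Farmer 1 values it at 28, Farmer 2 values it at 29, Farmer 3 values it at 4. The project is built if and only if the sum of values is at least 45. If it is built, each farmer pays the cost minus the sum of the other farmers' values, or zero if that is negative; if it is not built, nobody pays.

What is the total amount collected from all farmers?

25

Total value 61 ≥ cost 45, so it is built.
Farmer 1: others sum to 33; max(0, 45 - 33) = 12.
Farmer 2: others sum to 32; max(0, 45 - 32) = 13.
Farmer 3: others sum to 57; max(0, 45 - 57) = 0.
Total collected = 12 + 13 + 0 = 25.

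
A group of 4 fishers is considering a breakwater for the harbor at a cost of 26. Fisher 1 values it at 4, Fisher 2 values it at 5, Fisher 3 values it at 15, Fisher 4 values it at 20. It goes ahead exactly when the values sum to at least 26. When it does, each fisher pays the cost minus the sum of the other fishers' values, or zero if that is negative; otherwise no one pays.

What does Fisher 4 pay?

Total value 44 ≥ cost 26, so the project is built.
The other fishers' values sum to 24.
Cost minus that sum is 26 - 24 = 2.

2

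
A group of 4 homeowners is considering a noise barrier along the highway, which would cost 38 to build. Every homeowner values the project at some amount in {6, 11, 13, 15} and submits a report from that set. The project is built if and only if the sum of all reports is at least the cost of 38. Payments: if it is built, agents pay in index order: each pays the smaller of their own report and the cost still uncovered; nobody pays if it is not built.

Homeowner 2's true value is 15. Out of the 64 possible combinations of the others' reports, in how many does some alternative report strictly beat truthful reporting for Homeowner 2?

60

Others report (6, 6, 13): truth gives 0; report 13 gives 2 > 0. Violating.
Others report (6, 6, 15): truth gives 0; report 11 gives 4 > 0. Violating.
Others report (6, 11, 11): truth gives 0; report 11 gives 4 > 0. Violating.
Others report (6, 11, 13): truth gives 0; report 11 gives 4 > 0. Violating.
Others report (6, 6, 6): truth gives 0; no alternative beats it.
Others report (6, 6, 11): truth gives 0; no alternative beats it.
(Checking all 64 profiles: 60 have a profitable deviation, 4 do not.)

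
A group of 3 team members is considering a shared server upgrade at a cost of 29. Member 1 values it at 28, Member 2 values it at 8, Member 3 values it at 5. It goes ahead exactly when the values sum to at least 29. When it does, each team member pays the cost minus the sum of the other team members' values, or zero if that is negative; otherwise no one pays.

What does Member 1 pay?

Total value 41 ≥ cost 29, so the project is built.
The other team members' values sum to 13.
Cost minus that sum is 29 - 13 = 16.

16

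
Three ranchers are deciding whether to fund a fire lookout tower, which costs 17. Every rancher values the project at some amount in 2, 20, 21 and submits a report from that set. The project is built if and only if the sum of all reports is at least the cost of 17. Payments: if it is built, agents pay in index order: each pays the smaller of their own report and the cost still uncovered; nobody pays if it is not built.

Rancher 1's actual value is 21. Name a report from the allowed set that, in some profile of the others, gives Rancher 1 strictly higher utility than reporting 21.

Suppose Rancher 2 reports 2 and Rancher 3 reports 20.
Report 21: project built, pays 17, utility 21 - 17 = 4.
Report 2: project built, pays 2, utility 21 - 2 = 19.
So reporting 2 beats truth here (19 > 4).

2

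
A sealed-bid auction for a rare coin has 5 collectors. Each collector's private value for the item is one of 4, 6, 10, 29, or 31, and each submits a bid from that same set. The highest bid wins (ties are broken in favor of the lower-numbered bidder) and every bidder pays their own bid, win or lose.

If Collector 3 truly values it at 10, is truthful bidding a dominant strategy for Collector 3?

Consider the case where Collector 1 bids 4, Collector 2 bids 4, Collector 4 bids 4 and Collector 5 bids 4.
Truthful bid 10: wins, pays 10, utility 10 - 10 = 0.
Bid 6 instead: wins, pays 6, utility 10 - 6 = 4.
Since 4 > 0, bidding 6 is strictly better here, so truthful bidding is not dominant.

No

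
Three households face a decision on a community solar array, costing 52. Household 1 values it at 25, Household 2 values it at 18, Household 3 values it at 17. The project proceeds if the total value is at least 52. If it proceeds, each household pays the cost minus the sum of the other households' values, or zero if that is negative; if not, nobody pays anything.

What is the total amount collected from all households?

36

Total value 60 ≥ cost 52, so it is built.
Household 1: others sum to 35; max(0, 52 - 35) = 17.
Household 2: others sum to 42; max(0, 52 - 42) = 10.
Household 3: others sum to 43; max(0, 52 - 43) = 9.
Total collected = 17 + 10 + 9 = 36.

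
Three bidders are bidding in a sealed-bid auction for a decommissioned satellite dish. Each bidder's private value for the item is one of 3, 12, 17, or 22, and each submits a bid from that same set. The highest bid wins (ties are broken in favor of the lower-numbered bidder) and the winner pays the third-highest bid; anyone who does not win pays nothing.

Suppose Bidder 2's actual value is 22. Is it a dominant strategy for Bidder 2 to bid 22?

Check each profile of the others' bids and compare truth against every alternative bid.
Others bid (3, 22): truth gives 19, best alternative gives 0.
Others bid (17, 3): truth gives 19, best alternative gives 0.
Others bid (12, 22): truth gives 10, best alternative gives 0.
Others bid (17, 12): truth gives 10, best alternative gives 0.
Others bid (17, 17): truth gives 5, best alternative gives 0.
Others bid (17, 22): truth gives 5, best alternative gives 0.
(Remaining 10 profiles checked similarly; truth is weakly best in each.)
In every case the truthful bid is at least as good as any alternative, so it is a dominant strategy.

Yes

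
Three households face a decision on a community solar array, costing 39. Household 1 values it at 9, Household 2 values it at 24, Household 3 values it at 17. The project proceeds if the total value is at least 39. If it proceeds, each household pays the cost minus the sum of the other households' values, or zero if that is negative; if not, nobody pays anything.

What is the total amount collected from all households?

19

Total value 50 ≥ cost 39, so it is built.
Household 1: others sum to 41; max(0, 39 - 41) = 0.
Household 2: others sum to 26; max(0, 39 - 26) = 13.
Household 3: others sum to 33; max(0, 39 - 33) = 6.
Total collected = 0 + 13 + 6 = 19.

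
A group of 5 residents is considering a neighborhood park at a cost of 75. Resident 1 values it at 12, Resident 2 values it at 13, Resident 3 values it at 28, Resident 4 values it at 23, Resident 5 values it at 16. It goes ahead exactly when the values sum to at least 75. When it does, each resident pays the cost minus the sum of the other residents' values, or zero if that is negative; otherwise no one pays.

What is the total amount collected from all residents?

Total value 92 ≥ cost 75, so it is built.
Resident 1: others sum to 80; max(0, 75 - 80) = 0.
Resident 2: others sum to 79; max(0, 75 - 79) = 0.
Resident 3: others sum to 64; max(0, 75 - 64) = 11.
Resident 4: others sum to 69; max(0, 75 - 69) = 6.
Resident 5: others sum to 76; max(0, 75 - 76) = 0.
Total collected = 0 + 0 + 11 + 6 + 0 = 17.

17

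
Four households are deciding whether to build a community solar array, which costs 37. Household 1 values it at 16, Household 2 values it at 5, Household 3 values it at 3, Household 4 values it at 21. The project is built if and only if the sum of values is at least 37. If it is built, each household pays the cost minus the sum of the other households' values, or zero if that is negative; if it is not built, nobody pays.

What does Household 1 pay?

Total value 45 ≥ cost 37, so the project is built.
The other households' values sum to 29.
Cost minus that sum is 37 - 29 = 8.

8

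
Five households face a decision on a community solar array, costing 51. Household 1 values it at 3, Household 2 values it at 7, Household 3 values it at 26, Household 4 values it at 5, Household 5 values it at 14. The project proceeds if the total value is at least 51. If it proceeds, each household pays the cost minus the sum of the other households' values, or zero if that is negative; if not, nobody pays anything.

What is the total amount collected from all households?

Total value 55 ≥ cost 51, so it is built.
Household 1: others sum to 52; max(0, 51 - 52) = 0.
Household 2: others sum to 48; max(0, 51 - 48) = 3.
Household 3: others sum to 29; max(0, 51 - 29) = 22.
Household 4: others sum to 50; max(0, 51 - 50) = 1.
Household 5: others sum to 41; max(0, 51 - 41) = 10.
Total collected = 0 + 3 + 22 + 1 + 10 = 36.

36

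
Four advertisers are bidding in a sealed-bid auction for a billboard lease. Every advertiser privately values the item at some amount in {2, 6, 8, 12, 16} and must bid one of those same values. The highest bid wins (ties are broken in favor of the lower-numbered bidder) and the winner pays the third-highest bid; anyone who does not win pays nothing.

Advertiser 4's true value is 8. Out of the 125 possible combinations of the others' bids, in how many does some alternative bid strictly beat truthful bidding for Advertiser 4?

Others bid (2, 2, 8): truth gives 0; bid 12 gives 6 > 0. Violating.
Others bid (2, 2, 12): truth gives 0; bid 16 gives 6 > 0. Violating.
Others bid (2, 6, 8): truth gives 0; bid 12 gives 2 > 0. Violating.
Others bid (2, 6, 12): truth gives 0; bid 16 gives 2 > 0. Violating.
Others bid (2, 2, 2): truth gives 6; no alternative beats it.
Others bid (2, 2, 6): truth gives 6; no alternative beats it.
(Checking all 125 profiles: 24 have a profitable deviation, 101 do not.)

24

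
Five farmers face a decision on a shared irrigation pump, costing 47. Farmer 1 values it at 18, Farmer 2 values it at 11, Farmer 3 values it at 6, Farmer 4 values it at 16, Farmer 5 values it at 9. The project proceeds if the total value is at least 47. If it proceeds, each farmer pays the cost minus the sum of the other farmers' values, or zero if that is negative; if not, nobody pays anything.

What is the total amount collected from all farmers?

8

Total value 60 ≥ cost 47, so it is built.
Farmer 1: others sum to 42; max(0, 47 - 42) = 5.
Farmer 2: others sum to 49; max(0, 47 - 49) = 0.
Farmer 3: others sum to 54; max(0, 47 - 54) = 0.
Farmer 4: others sum to 44; max(0, 47 - 44) = 3.
Farmer 5: others sum to 51; max(0, 47 - 51) = 0.
Total collected = 5 + 0 + 0 + 3 + 0 = 8.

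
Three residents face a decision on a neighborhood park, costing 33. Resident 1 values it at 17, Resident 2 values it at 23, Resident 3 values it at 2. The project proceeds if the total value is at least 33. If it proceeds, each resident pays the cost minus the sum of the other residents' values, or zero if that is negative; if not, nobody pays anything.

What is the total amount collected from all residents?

Total value 42 ≥ cost 33, so it is built.
Resident 1: others sum to 25; max(0, 33 - 25) = 8.
Resident 2: others sum to 19; max(0, 33 - 19) = 14.
Resident 3: others sum to 40; max(0, 33 - 40) = 0.
Total collected = 8 + 14 + 0 = 22.

22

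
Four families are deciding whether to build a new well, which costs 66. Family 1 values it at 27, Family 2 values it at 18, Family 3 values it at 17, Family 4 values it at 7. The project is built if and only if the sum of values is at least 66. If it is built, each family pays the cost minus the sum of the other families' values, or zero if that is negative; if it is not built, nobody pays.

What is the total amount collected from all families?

Total value 69 ≥ cost 66, so it is built.
Family 1: others sum to 42; max(0, 66 - 42) = 24.
Family 2: others sum to 51; max(0, 66 - 51) = 15.
Family 3: others sum to 52; max(0, 66 - 52) = 14.
Family 4: others sum to 62; max(0, 66 - 62) = 4.
Total collected = 24 + 15 + 14 + 4 = 57.

57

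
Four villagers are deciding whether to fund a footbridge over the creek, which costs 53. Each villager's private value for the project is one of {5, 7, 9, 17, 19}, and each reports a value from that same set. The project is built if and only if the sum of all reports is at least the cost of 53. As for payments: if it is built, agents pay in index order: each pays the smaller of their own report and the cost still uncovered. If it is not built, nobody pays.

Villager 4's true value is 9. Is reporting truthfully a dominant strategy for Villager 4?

Yes

Check each profile of the others' reports and compare truth against every alternative report.
Others report (17, 17, 19): truth gives 9, best alternative gives 9.
Others report (17, 19, 17): truth gives 9, best alternative gives 9.
Others report (17, 19, 19): truth gives 9, best alternative gives 9.
Others report (19, 17, 17): truth gives 9, best alternative gives 9.
Others report (19, 17, 19): truth gives 9, best alternative gives 9.
Others report (19, 19, 17): truth gives 9, best alternative gives 9.
(Remaining 119 profiles checked similarly; truth is weakly best in each.)
In every case the truthful report is at least as good as any alternative, so it is a dominant strategy.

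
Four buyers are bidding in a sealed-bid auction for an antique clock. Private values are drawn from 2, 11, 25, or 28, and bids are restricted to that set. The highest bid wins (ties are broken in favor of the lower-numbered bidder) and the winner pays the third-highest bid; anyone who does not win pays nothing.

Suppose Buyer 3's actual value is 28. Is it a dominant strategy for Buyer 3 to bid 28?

Yes

Check each profile of the others' bids and compare truth against every alternative bid.
Others bid (2, 2, 28): truth gives 26, best alternative gives 0.
Others bid (2, 25, 2): truth gives 26, best alternative gives 0.
Others bid (25, 2, 2): truth gives 26, best alternative gives 0.
Others bid (2, 11, 28): truth gives 17, best alternative gives 0.
Others bid (2, 25, 11): truth gives 17, best alternative gives 0.
Others bid (11, 2, 28): truth gives 17, best alternative gives 0.
(Remaining 58 profiles checked similarly; truth is weakly best in each.)
In every case the truthful bid is at least as good as any alternative, so it is a dominant strategy.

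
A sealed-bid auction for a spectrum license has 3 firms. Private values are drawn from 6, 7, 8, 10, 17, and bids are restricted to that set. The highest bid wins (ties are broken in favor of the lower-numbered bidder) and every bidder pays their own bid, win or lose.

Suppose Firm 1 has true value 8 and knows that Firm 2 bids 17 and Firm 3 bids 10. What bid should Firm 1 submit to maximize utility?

Bid 6: loses but pays 6, utility -6.
Bid 7: loses but pays 7, utility -7.
Bid 8: loses but pays 8, utility -8.
Bid 10: loses but pays 10, utility -10.
Bid 17: wins, pays 17, utility 8 - 17 = -9.
The best choice is 6 with utility -6.

6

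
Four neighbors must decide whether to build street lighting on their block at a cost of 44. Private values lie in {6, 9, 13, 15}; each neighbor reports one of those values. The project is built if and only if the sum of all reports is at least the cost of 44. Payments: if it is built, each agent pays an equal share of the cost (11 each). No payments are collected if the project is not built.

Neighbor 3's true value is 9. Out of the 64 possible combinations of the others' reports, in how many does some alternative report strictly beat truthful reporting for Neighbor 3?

Others report (6, 15, 15): truth gives -2; report 6 gives 0 > -2. Violating.
Others report (9, 13, 13): truth gives -2; report 6 gives 0 > -2. Violating.
Others report (9, 13, 15): truth gives -2; report 6 gives 0 > -2. Violating.
Others report (9, 15, 13): truth gives -2; report 6 gives 0 > -2. Violating.
Others report (6, 6, 6): truth gives 0; no alternative beats it.
Others report (6, 6, 9): truth gives 0; no alternative beats it.
(Checking all 64 profiles: 12 have a profitable deviation, 52 do not.)

12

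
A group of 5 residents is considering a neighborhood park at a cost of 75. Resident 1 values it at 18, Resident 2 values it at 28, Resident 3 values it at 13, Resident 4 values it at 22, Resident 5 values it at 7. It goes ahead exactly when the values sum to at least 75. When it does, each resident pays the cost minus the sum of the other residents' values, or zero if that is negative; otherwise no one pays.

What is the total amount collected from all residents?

29

Total value 88 ≥ cost 75, so it is built.
Resident 1: others sum to 70; max(0, 75 - 70) = 5.
Resident 2: others sum to 60; max(0, 75 - 60) = 15.
Resident 3: others sum to 75; max(0, 75 - 75) = 0.
Resident 4: others sum to 66; max(0, 75 - 66) = 9.
Resident 5: others sum to 81; max(0, 75 - 81) = 0.
Total collected = 5 + 15 + 0 + 9 + 0 = 29.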